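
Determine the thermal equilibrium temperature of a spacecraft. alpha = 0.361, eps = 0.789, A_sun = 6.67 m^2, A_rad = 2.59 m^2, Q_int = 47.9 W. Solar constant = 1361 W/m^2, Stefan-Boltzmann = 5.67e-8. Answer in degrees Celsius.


Numerator = alpha*S*A_sun + Q_int = 0.361*1361*6.67 + 47.9 = 3325.0111 W
Denominator = eps*sigma*A_rad = 0.789*5.67e-8*2.59 = 1.1586702e-07 W/K^4
T^4 = 2.8696787e+10 K^4
T = 411.5838 K = 138.4338 C

138.4338 degrees Celsius


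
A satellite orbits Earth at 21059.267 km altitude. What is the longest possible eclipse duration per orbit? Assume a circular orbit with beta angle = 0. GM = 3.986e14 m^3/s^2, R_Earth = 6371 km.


r = 27430.2670 km
T = 753.5378 min
Eclipse fraction = arcsin(R_E/r)/pi = arcsin(6371.0000/27430.2670)/pi
= arcsin(0.2322617)/pi = 0.07461257
Eclipse duration = 0.07461257 * 753.5378 = 56.2234 min

56.2234 minutes


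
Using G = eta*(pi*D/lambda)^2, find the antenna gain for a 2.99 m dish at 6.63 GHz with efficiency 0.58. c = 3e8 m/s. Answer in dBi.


lambda = c/f = 3e8 / 6.63e+09 = 0.04524887 m
G = eta*(pi*D/lambda)^2 = 0.58*(pi*2.99/0.04524887)^2
G = 24995.0876 (linear)
G = 10*log10(24995.0876) = 43.9785 dBi

43.9785 dBi


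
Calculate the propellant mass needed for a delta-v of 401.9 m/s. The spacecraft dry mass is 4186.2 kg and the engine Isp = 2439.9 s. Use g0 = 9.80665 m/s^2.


ve = Isp * g0 = 2439.9 * 9.80665 = 23927.245335 m/s
mass ratio = exp(dv/ve) = exp(401.9/23927.245335) = 1.01693861
m_prop = m_dry * (mr - 1) = 4186.2 * (1.01693861 - 1)
m_prop = 70.9084 kg

70.9084 kg


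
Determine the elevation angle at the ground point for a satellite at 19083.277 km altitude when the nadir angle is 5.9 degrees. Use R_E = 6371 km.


r = R_E + alt = 25454.2770 km
Law of sines in the satellite / Earth-center / ground-point triangle:
  sin(nadir)/R_E = sin(90 + el)/r  =>  cos(el) = (r/R_E)*sin(nadir)
cos(el) = (25454.2770 / 6371.0000) * sin(5.9 deg) = 0.4106906
el = arccos(0.4106906) = 65.7518 deg
(Earth-central angle = 90 - nadir - el = 18.3482 deg)

65.7518 degrees


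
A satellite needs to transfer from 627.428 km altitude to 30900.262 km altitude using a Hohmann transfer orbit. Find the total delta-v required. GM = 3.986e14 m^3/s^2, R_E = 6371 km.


r1 = 6998.4280 km = 6.998428e+06 m
r2 = 37271.2620 km = 3.7271262e+07 m
dv1 = sqrt(mu/r1)*(sqrt(2*r2/(r1+r2)) - 1) = 2246.1361 m/s
dv2 = sqrt(mu/r2)*(1 - sqrt(2*r1/(r1+r2))) = 1431.4163 m/s
total dv = |dv1| + |dv2| = 2246.1361 + 1431.4163 = 3677.5524 m/s = 3.6776 km/s

3.6776 km/s


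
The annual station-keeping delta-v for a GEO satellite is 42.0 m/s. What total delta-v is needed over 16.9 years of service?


dV = rate * years = 42.0 * 16.9
dV = 709.8000 m/s

709.8000 m/s


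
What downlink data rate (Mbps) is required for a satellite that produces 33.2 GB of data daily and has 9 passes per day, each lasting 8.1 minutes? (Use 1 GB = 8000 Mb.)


total contact time = 9 * 8.1 * 60 = 4374.0000 s
data = 33.2 GB = 265600.0000 Mb
rate = 265600.0000 / 4374.0000 = 60.7225 Mbps

60.7225 Mbps


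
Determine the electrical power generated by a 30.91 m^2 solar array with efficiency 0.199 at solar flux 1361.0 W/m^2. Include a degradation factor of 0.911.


P = area * eta * S * degradation
P = 30.91 * 0.199 * 1361.0 * 0.911
P = 7626.5581 W

7626.5581 W


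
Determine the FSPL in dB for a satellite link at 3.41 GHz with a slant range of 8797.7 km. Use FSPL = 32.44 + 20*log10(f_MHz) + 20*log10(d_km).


f = 3.41 GHz = 3410.0000 MHz
d = 8797.7 km
FSPL = 32.44 + 20*log10(3410.0000) + 20*log10(8797.7)
FSPL = 32.44 + 70.6551 + 78.8874
FSPL = 181.9825 dB

181.9825 dB


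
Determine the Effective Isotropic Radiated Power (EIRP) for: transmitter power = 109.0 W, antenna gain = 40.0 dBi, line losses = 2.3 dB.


Pt = 109.0 W = 20.3743 dBW
EIRP = Pt_dBW + Gt - losses = 20.3743 + 40.0 - 2.3 = 58.0743 dBW

58.0743 dBW


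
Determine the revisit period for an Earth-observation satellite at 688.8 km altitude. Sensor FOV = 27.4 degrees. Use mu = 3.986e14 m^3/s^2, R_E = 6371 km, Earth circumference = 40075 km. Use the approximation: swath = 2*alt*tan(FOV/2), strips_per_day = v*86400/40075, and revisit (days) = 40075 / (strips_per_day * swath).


swath = 2*688.8*tan(0.2391101) = 335.8227 km
v = sqrt(mu/r) = 7514.0218 m/s = 7.5140 km/s
strips/day = v*86400/40075 = 7.5140*86400/40075 = 16.1999
coverage/day = strips * swath = 16.1999 * 335.8227 = 5440.2979 km
revisit = 40075 / 5440.2979 = 7.3663 days

7.3663 days


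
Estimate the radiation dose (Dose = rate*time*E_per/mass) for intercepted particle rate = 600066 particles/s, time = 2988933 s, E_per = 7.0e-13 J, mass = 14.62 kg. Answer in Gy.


Total energy deposited = rate * time * E_per
  = 600066 * 2988933 * 7.0e-13 = 1.2555 J
Dose = E_total / mass = 1.2555 / 14.62
Dose = 0.08587483 Gy

0.0859 Gy


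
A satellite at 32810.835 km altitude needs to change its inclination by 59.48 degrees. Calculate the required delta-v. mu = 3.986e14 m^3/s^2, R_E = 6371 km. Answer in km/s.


r = 39181.8350 km = 3.9181835e+07 m
V = sqrt(mu/r) = 3189.5268 m/s
di = 59.48 deg = 1.0381 rad
dV = 2*V*sin(di/2) = 2*3189.5268*sin(0.5190609)
dV = 3164.4251 m/s = 3.1644 km/s

3.1644 km/s


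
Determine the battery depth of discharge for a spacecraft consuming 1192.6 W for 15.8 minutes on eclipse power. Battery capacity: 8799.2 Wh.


E_used = P * t / 60 = 1192.6 * 15.8 / 60 = 314.0513 Wh
DOD = E_used / E_total * 100 = 314.0513 / 8799.2 * 100
DOD = 3.5691 %

3.5691 %


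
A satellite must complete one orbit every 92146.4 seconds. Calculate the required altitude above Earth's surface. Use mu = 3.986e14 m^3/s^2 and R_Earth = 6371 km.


T = 92146.4 s
r = (mu*T^2/(4*pi^2))^(1/3) = (3.986e14 * 92146.4^2 / (4*pi^2))^(1/3)
r = 4.4093858e+07 m = 44093.8582 km
alt = r - R_E = 44093.8582 - 6371 = 37722.8582 km

37722.8582 km


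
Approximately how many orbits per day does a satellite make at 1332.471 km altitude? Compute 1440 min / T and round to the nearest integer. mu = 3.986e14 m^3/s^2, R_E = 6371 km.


r = 7.703471e+06 m
T = 2*pi*sqrt(r^3/mu) = 6728.8508 s = 112.1475 min
revs/day = 1440 / 112.1475 = 12.8402
Rounded: 13 revolutions per day

13 revolutions per day


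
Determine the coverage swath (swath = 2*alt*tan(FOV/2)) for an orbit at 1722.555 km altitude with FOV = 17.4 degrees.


FOV = 17.4 deg = 0.3036873 rad
swath = 2 * alt * tan(FOV/2) = 2 * 1722.555 * tan(0.1518436)
swath = 2 * 1722.555 * 0.1530215
swath = 527.1759 km

527.1759 km


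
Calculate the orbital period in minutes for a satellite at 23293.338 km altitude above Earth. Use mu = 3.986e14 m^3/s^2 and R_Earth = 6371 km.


r = 29664.3380 km = 2.9664338e+07 m
T = 2*pi*sqrt(r^3/mu) = 2*pi*sqrt(2.6103815e+22 / 3.986e14)
T = 50846.7516 s = 847.4459 min

847.4459 minutes


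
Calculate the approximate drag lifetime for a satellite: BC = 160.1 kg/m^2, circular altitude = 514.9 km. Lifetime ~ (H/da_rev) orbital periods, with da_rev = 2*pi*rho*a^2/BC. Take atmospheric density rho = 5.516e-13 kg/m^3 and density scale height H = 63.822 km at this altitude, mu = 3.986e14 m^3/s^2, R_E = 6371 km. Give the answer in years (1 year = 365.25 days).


a = R_E + alt = 6885.9000 km = 6.8859e+06 m
da_rev = 2*pi*rho*a^2/BC = 2*pi*5.516e-13*(6.8859e+06)^2/160.1 = 1.026442 m per revolution
N = H/da_rev = 63822.0000 m / 1.026442 m = 62177.9204 revolutions
P = 2*pi*sqrt(a^3/mu) = 5686.5949 s
lifetime = N*P = 62177.9204 * 5686.5949 = 3.5358064e+08 s = 4092.3686 days
years = 4092.3686 / 365.25 = 11.2043 years

11.2043 years


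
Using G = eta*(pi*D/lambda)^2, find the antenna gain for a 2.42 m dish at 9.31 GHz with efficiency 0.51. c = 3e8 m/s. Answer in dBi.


lambda = c/f = 3e8 / 9.31e+09 = 0.03222342 m
G = eta*(pi*D/lambda)^2 = 0.51*(pi*2.42/0.03222342)^2
G = 28389.4845 (linear)
G = 10*log10(28389.4845) = 44.5316 dBi

44.5316 dBi


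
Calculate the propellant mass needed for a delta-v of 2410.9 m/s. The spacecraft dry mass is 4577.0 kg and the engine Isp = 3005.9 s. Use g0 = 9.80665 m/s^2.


ve = Isp * g0 = 3005.9 * 9.80665 = 29477.809235 m/s
mass ratio = exp(dv/ve) = exp(2410.9/29477.809235) = 1.08522457
m_prop = m_dry * (mr - 1) = 4577.0 * (1.08522457 - 1)
m_prop = 390.0729 kg

390.0729 kg


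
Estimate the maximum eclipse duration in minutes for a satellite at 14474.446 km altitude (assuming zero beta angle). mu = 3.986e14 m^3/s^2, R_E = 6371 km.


r = 20845.4460 km
T = 499.2025 min
Eclipse fraction = arcsin(R_E/r)/pi = arcsin(6371.0000/20845.4460)/pi
= arcsin(0.3056303)/pi = 0.09886716
Eclipse duration = 0.09886716 * 499.2025 = 49.3547 min

49.3547 minutes


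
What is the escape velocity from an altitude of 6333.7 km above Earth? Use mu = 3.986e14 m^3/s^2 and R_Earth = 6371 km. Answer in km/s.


r = 6371.0 + 6333.7 = 12704.7000 km = 1.27047e+07 m
v_esc = sqrt(2*mu/r) = sqrt(2*3.986e14 / 1.27047e+07)
v_esc = 7921.3908 m/s = 7.9214 km/s

7.9214 km/s


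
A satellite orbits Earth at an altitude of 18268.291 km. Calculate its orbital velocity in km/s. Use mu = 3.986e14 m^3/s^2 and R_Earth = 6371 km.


r = R_E + alt = 6371.0 + 18268.291 = 24639.2910 km = 2.4639291e+07 m
v = sqrt(mu/r) = sqrt(3.986e14 / 2.4639291e+07) = 4022.1156 m/s = 4.0221 km/s

4.0221 km/s


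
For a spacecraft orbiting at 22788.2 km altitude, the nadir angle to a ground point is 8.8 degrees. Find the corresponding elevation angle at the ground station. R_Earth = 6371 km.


r = R_E + alt = 29159.2000 km
Law of sines in the satellite / Earth-center / ground-point triangle:
  sin(nadir)/R_E = sin(90 + el)/r  =>  cos(el) = (r/R_E)*sin(nadir)
cos(el) = (29159.2000 / 6371.0000) * sin(8.8 deg) = 0.7001954
el = arccos(0.7001954) = 45.5573 deg
(Earth-central angle = 90 - nadir - el = 35.6427 deg)

45.5573 degrees


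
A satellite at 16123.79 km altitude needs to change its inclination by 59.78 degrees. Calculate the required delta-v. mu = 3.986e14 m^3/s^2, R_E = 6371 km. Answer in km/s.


r = 22494.7900 km = 2.249479e+07 m
V = sqrt(mu/r) = 4209.4725 m/s
di = 59.78 deg = 1.0434 rad
dV = 2*V*sin(di/2) = 2*4209.4725*sin(0.5216789)
dV = 4195.4670 m/s = 4.1955 km/s

4.1955 km/s


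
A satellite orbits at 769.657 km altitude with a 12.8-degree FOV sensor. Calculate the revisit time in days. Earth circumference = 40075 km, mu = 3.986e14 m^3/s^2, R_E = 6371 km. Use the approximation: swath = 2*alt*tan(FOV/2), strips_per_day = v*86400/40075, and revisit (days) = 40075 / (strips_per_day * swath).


swath = 2*769.657*tan(0.1117011) = 172.6617 km
v = sqrt(mu/r) = 7471.3582 m/s = 7.4714 km/s
strips/day = v*86400/40075 = 7.4714*86400/40075 = 16.1079
coverage/day = strips * swath = 16.1079 * 172.6617 = 2781.2233 km
revisit = 40075 / 2781.2233 = 14.4091 days

14.4091 days


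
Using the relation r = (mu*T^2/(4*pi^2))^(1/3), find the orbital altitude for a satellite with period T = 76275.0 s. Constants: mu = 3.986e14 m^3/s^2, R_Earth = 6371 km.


T = 76275.0 s
r = (mu*T^2/(4*pi^2))^(1/3) = (3.986e14 * 76275.0^2 / (4*pi^2))^(1/3)
r = 3.8872935e+07 m = 38872.9348 km
alt = r - R_E = 38872.9348 - 6371 = 32501.9348 km

32501.9348 km


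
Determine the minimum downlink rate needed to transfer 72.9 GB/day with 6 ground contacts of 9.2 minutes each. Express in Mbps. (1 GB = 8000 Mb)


total contact time = 6 * 9.2 * 60 = 3312.0000 s
data = 72.9 GB = 583200.0000 Mb
rate = 583200.0000 / 3312.0000 = 176.0870 Mbps

176.0870 Mbps


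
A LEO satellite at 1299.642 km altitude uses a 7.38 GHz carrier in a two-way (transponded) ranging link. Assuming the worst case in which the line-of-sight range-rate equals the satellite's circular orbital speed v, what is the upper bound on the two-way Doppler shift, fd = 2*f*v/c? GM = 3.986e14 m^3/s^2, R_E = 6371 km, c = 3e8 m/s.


r = 7.670642e+06 m
v = sqrt(mu/r) = 7208.6309 m/s (worst-case radial velocity)
f = 7.38 GHz = 7.38e+09 Hz
fd = 2*f*v/c = 2*7.38e+09*7208.6309/3.0e+08
fd = 354664.6411 Hz

354664.6411 Hz


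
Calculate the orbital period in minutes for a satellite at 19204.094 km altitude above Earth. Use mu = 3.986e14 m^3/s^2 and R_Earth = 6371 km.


r = 25575.0940 km = 2.5575094e+07 m
T = 2*pi*sqrt(r^3/mu) = 2*pi*sqrt(1.6728296e+22 / 3.986e14)
T = 40703.9990 s = 678.4000 min

678.4000 minutes


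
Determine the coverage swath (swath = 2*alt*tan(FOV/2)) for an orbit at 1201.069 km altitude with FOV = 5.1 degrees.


FOV = 5.1 deg = 0.08901179 rad
swath = 2 * alt * tan(FOV/2) = 2 * 1201.069 * tan(0.0445059)
swath = 2 * 1201.069 * 0.0445353
swath = 106.9799 km

106.9799 km


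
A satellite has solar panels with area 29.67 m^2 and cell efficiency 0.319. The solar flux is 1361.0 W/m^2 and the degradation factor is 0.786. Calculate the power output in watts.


P = area * eta * S * degradation
P = 29.67 * 0.319 * 1361.0 * 0.786
P = 10124.8571 W

10124.8571 W


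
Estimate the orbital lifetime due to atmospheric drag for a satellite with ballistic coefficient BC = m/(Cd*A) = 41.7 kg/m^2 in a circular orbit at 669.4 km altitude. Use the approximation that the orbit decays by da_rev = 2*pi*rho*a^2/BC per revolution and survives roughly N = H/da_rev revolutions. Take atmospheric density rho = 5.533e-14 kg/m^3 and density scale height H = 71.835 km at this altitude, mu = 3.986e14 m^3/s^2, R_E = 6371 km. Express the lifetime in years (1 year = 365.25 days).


a = R_E + alt = 7040.4000 km = 7.0404e+06 m
da_rev = 2*pi*rho*a^2/BC = 2*pi*5.533e-14*(7.0404e+06)^2/41.7 = 0.413236954 m per revolution
N = H/da_rev = 71835.0000 m / 0.413236954 m = 173834.8887 revolutions
P = 2*pi*sqrt(a^3/mu) = 5879.0509 s
lifetime = N*P = 173834.8887 * 5879.0509 = 1.0219842e+09 s = 11828.5204 days
years = 11828.5204 / 365.25 = 32.3847 years

32.3847 years


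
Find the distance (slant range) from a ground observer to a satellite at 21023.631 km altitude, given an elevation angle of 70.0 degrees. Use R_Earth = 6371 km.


h = 21023.631 km, el = 70.0 deg
d = -R_E*sin(el) + sqrt((R_E*sin(el))^2 + 2*R_E*h + h^2)
d = -6371.0000*sin(1.2217) + sqrt((6371.0000*0.9396926)^2 + 2*6371.0000*21023.631 + 21023.631^2)
d = 21321.0509 km

21321.0509 km


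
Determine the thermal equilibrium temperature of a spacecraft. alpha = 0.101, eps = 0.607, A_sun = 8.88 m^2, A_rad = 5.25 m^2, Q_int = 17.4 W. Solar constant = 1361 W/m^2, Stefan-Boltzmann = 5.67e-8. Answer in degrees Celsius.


Numerator = alpha*S*A_sun + Q_int = 0.101*1361*8.88 + 17.4 = 1238.0537 W
Denominator = eps*sigma*A_rad = 0.607*5.67e-8*5.25 = 1.8068872e-07 W/K^4
T^4 = 6.8518591e+09 K^4
T = 287.7081 K = 14.5581 C

14.5581 degrees Celsius


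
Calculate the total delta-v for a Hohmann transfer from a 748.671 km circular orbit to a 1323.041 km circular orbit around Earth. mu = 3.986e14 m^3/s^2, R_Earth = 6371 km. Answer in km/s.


r1 = 7119.6710 km = 7.119671e+06 m
r2 = 7694.0410 km = 7.694041e+06 m
dv1 = sqrt(mu/r1)*(sqrt(2*r2/(r1+r2)) - 1) = 143.6768 m/s
dv2 = sqrt(mu/r2)*(1 - sqrt(2*r1/(r1+r2))) = 140.9164 m/s
total dv = |dv1| + |dv2| = 143.6768 + 140.9164 = 284.5932 m/s = 0.2845932 km/s

0.2846 km/s


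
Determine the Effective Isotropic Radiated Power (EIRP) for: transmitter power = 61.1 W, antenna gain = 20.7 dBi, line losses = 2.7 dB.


Pt = 61.1 W = 17.8604 dBW
EIRP = Pt_dBW + Gt - losses = 17.8604 + 20.7 - 2.7 = 35.8604 dBW

35.8604 dBW


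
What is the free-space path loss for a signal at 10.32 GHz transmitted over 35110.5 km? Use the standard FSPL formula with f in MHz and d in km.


f = 10.32 GHz = 10320.0000 MHz
d = 35110.5 km
FSPL = 32.44 + 20*log10(10320.0000) + 20*log10(35110.5)
FSPL = 32.44 + 80.2736 + 90.9087
FSPL = 203.6223 dB

203.6223 dB


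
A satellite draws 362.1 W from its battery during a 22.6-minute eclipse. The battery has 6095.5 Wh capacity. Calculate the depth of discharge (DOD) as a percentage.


E_used = P * t / 60 = 362.1 * 22.6 / 60 = 136.3910 Wh
DOD = E_used / E_total * 100 = 136.3910 / 6095.5 * 100
DOD = 2.2376 %

2.2376 %


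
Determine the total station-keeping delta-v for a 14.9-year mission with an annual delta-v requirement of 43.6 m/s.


dV = rate * years = 43.6 * 14.9
dV = 649.6400 m/s

649.6400 m/s


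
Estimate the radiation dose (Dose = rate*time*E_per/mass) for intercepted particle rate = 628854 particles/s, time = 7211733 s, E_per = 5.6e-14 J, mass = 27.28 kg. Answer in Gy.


Total energy deposited = rate * time * E_per
  = 628854 * 7211733 * 5.6e-14 = 0.2539671 J
Dose = E_total / mass = 0.2539671 / 27.28
Dose = 0.009309645 Gy

0.0093 Gy


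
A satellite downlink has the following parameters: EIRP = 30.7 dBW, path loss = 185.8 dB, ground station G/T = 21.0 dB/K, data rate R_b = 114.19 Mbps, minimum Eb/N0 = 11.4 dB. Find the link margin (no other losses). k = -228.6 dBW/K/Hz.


C/N0 = EIRP - FSPL + G/T - k = 30.7 - 185.8 + 21.0 - (-228.6)
C/N0 = 94.5000 dB-Hz
R_b = 114.19 Mbps = 1.1419e+08 bps -> 10*log10(R_b) = 80.5763 dB-Hz
Eb/N0 = C/N0 - 10*log10(R_b) = 94.5000 - 80.5763 = 13.9237 dB
Margin = Eb/N0 - Eb/N0_req = 13.9237 - 11.4 = 2.5237 dB (link closes)

2.5237 dB


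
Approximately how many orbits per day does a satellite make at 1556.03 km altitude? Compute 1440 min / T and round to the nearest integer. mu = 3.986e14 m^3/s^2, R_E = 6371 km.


r = 7.92703e+06 m
T = 2*pi*sqrt(r^3/mu) = 7023.8782 s = 117.0646 min
revs/day = 1440 / 117.0646 = 12.3009
Rounded: 12 revolutions per day

12 revolutions per day


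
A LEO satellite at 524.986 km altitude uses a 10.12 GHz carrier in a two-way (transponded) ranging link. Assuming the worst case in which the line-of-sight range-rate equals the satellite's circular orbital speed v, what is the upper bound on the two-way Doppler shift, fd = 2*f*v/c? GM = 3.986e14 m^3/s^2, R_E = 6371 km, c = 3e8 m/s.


r = 6.895986e+06 m
v = sqrt(mu/r) = 7602.7457 m/s (worst-case radial velocity)
f = 10.12 GHz = 1.012e+10 Hz
fd = 2*f*v/c = 2*1.012e+10*7602.7457/3.0e+08
fd = 512931.9068 Hz

512931.9068 Hz


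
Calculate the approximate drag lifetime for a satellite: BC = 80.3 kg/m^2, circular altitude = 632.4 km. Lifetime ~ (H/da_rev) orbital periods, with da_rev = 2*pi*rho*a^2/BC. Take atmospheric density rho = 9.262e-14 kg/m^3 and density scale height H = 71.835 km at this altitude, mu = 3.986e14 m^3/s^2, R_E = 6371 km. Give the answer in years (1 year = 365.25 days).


a = R_E + alt = 7003.4000 km = 7.0034e+06 m
da_rev = 2*pi*rho*a^2/BC = 2*pi*9.262e-14*(7.0034e+06)^2/80.3 = 0.355456912 m per revolution
N = H/da_rev = 71835.0000 m / 0.355456912 m = 202092.0050 revolutions
P = 2*pi*sqrt(a^3/mu) = 5832.7669 s
lifetime = N*P = 202092.0050 * 5832.7669 = 1.1787556e+09 s = 13643.0041 days
years = 13643.0041 / 365.25 = 37.3525 years

37.3525 years


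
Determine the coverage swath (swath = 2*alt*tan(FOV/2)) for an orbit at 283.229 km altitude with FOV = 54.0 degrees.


FOV = 54.0 deg = 0.9424778 rad
swath = 2 * alt * tan(FOV/2) = 2 * 283.229 * tan(0.4712389)
swath = 2 * 283.229 * 0.5095254
swath = 288.6248 km

288.6248 km


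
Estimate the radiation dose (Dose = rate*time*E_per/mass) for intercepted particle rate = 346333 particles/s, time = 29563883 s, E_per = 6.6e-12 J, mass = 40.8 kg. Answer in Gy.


Total energy deposited = rate * time * E_per
  = 346333 * 29563883 * 6.6e-12 = 67.5771 J
Dose = E_total / mass = 67.5771 / 40.8
Dose = 1.6563 Gy

1.6563 Gy


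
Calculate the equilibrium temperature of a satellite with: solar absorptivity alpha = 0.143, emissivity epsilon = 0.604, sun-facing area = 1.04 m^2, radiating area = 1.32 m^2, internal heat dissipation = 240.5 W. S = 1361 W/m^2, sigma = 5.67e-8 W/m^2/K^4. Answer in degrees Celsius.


Numerator = alpha*S*A_sun + Q_int = 0.143*1361*1.04 + 240.5 = 442.9079 W
Denominator = eps*sigma*A_rad = 0.604*5.67e-8*1.32 = 4.5205776e-08 W/K^4
T^4 = 9.7975958e+09 K^4
T = 314.6153 K = 41.4653 C

41.4653 degrees Celsius


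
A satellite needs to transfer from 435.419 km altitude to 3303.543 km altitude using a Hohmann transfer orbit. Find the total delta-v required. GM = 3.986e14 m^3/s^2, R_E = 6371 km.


r1 = 6806.4190 km = 6.806419e+06 m
r2 = 9674.5430 km = 9.674543e+06 m
dv1 = sqrt(mu/r1)*(sqrt(2*r2/(r1+r2)) - 1) = 639.1841 m/s
dv2 = sqrt(mu/r2)*(1 - sqrt(2*r1/(r1+r2))) = 585.1960 m/s
total dv = |dv1| + |dv2| = 639.1841 + 585.1960 = 1224.3801 m/s = 1.2244 km/s

1.2244 km/s


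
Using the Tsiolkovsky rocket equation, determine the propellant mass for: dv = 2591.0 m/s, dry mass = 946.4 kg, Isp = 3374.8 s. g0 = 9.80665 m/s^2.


ve = Isp * g0 = 3374.8 * 9.80665 = 33095.482420 m/s
mass ratio = exp(dv/ve) = exp(2591.0/33095.482420) = 1.08143475
m_prop = m_dry * (mr - 1) = 946.4 * (1.08143475 - 1)
m_prop = 77.0698 kg

77.0698 kg


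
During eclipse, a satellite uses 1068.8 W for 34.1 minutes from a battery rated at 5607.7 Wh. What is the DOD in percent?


E_used = P * t / 60 = 1068.8 * 34.1 / 60 = 607.4347 Wh
DOD = E_used / E_total * 100 = 607.4347 / 5607.7 * 100
DOD = 10.8322 %

10.8322 %


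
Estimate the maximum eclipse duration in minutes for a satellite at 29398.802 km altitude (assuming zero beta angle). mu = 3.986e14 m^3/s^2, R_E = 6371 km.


r = 35769.8020 km
T = 1122.1083 min
Eclipse fraction = arcsin(R_E/r)/pi = arcsin(6371.0000/35769.8020)/pi
= arcsin(0.1781111)/pi = 0.05699866
Eclipse duration = 0.05699866 * 1122.1083 = 63.9587 min

63.9587 minutes


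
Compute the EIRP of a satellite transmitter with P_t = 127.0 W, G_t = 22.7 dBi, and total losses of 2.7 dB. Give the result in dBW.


Pt = 127.0 W = 21.0380 dBW
EIRP = Pt_dBW + Gt - losses = 21.0380 + 22.7 - 2.7 = 41.0380 dBW

41.0380 dBW


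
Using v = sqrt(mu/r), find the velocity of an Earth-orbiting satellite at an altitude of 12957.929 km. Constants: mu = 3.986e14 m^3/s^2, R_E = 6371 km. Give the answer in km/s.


r = R_E + alt = 6371.0 + 12957.929 = 19328.9290 km = 1.9328929e+07 m
v = sqrt(mu/r) = sqrt(3.986e14 / 1.9328929e+07) = 4541.1385 m/s = 4.5411 km/s

4.5411 km/s


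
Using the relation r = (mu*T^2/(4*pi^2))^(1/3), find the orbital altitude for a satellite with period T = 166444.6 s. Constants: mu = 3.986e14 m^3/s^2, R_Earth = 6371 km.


T = 166444.6 s
r = (mu*T^2/(4*pi^2))^(1/3) = (3.986e14 * 166444.6^2 / (4*pi^2))^(1/3)
r = 6.5399183e+07 m = 65399.1834 km
alt = r - R_E = 65399.1834 - 6371 = 59028.1834 km

59028.1834 km


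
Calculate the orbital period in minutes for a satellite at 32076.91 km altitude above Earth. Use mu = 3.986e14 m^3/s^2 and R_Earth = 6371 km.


r = 38447.9100 km = 3.844791e+07 m
T = 2*pi*sqrt(r^3/mu) = 2*pi*sqrt(5.6835307e+22 / 3.986e14)
T = 75027.4742 s = 1250.4579 min

1250.4579 minutes


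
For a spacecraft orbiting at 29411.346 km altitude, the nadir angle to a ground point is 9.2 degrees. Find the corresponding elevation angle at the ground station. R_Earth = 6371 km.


r = R_E + alt = 35782.3460 km
Law of sines in the satellite / Earth-center / ground-point triangle:
  sin(nadir)/R_E = sin(90 + el)/r  =>  cos(el) = (r/R_E)*sin(nadir)
cos(el) = (35782.3460 / 6371.0000) * sin(9.2 deg) = 0.8979633
el = arccos(0.8979633) = 26.1084 deg
(Earth-central angle = 90 - nadir - el = 54.6916 deg)

26.1084 degrees


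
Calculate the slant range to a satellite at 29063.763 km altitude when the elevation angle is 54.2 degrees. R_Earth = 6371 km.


h = 29063.763 km, el = 54.2 deg
d = -R_E*sin(el) + sqrt((R_E*sin(el))^2 + 2*R_E*h + h^2)
d = -6371.0000*sin(0.9459685) + sqrt((6371.0000*0.8110638)^2 + 2*6371.0000*29063.763 + 29063.763^2)
d = 30070.9537 km

30070.9537 km


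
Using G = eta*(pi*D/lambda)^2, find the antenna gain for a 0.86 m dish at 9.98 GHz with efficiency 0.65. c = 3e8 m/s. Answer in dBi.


lambda = c/f = 3e8 / 9.98e+09 = 0.03006012 m
G = eta*(pi*D/lambda)^2 = 0.65*(pi*0.86/0.03006012)^2
G = 5250.8375 (linear)
G = 10*log10(5250.8375) = 37.2023 dBi

37.2023 dBi


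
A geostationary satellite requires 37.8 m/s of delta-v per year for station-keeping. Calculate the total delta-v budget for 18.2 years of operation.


dV = rate * years = 37.8 * 18.2
dV = 687.9600 m/s

687.9600 m/s


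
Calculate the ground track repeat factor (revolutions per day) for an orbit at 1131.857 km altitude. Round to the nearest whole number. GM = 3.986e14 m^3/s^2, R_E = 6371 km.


r = 7.502857e+06 m
T = 2*pi*sqrt(r^3/mu) = 6467.7202 s = 107.7953 min
revs/day = 1440 / 107.7953 = 13.3586
Rounded: 13 revolutions per day

13 revolutions per day


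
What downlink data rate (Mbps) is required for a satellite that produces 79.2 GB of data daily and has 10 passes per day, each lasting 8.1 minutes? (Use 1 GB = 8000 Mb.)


total contact time = 10 * 8.1 * 60 = 4860.0000 s
data = 79.2 GB = 633600.0000 Mb
rate = 633600.0000 / 4860.0000 = 130.3704 Mbps

130.3704 Mbps


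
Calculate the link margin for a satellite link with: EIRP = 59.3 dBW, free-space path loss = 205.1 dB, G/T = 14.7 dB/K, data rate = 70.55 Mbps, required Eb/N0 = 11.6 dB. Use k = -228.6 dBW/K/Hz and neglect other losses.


C/N0 = EIRP - FSPL + G/T - k = 59.3 - 205.1 + 14.7 - (-228.6)
C/N0 = 97.5000 dB-Hz
R_b = 70.55 Mbps = 7.055e+07 bps -> 10*log10(R_b) = 78.4850 dB-Hz
Eb/N0 = C/N0 - 10*log10(R_b) = 97.5000 - 78.4850 = 19.0150 dB
Margin = Eb/N0 - Eb/N0_req = 19.0150 - 11.6 = 7.4150 dB (link closes)

7.4150 dB


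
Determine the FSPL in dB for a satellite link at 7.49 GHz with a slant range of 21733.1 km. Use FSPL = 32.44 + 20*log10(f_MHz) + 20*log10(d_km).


f = 7.49 GHz = 7490.0000 MHz
d = 21733.1 km
FSPL = 32.44 + 20*log10(7490.0000) + 20*log10(21733.1)
FSPL = 32.44 + 77.4896 + 86.7424
FSPL = 196.6721 dB

196.6721 dB


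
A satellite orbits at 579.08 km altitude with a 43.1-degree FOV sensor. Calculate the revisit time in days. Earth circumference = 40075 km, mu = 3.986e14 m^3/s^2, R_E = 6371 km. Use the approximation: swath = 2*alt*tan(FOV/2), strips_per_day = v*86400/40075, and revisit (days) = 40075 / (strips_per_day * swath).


swath = 2*579.08*tan(0.3761185) = 457.3793 km
v = sqrt(mu/r) = 7573.1009 m/s = 7.5731 km/s
strips/day = v*86400/40075 = 7.5731*86400/40075 = 16.3273
coverage/day = strips * swath = 16.3273 * 457.3793 = 7467.7614 km
revisit = 40075 / 7467.7614 = 5.3664 days

5.3664 days


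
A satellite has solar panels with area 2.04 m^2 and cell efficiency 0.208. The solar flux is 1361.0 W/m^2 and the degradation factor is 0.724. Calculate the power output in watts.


P = area * eta * S * degradation
P = 2.04 * 0.208 * 1361.0 * 0.724
P = 418.1097 W

418.1097 W


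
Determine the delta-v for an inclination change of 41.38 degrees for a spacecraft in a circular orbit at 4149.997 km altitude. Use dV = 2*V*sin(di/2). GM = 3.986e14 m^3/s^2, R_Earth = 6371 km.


r = 10520.9970 km = 1.0520997e+07 m
V = sqrt(mu/r) = 6155.1721 m/s
di = 41.38 deg = 0.7222172 rad
dV = 2*V*sin(di/2) = 2*6155.1721*sin(0.3611086)
dV = 4349.3871 m/s = 4.3494 km/s

4.3494 km/s


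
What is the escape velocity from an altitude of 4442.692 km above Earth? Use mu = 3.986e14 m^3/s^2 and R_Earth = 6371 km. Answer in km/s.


r = 6371.0 + 4442.692 = 10813.6920 km = 1.0813692e+07 m
v_esc = sqrt(2*mu/r) = sqrt(2*3.986e14 / 1.0813692e+07)
v_esc = 8586.1139 m/s = 8.5861 km/s

8.5861 km/s


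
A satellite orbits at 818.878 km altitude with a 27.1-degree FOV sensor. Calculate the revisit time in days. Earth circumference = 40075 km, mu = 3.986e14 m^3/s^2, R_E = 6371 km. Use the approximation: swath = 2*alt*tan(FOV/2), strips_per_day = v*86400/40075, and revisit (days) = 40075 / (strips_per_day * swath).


swath = 2*818.878*tan(0.2364921) = 394.7023 km
v = sqrt(mu/r) = 7445.7403 m/s = 7.4457 km/s
strips/day = v*86400/40075 = 7.4457*86400/40075 = 16.0527
coverage/day = strips * swath = 16.0527 * 394.7023 = 6336.0383 km
revisit = 40075 / 6336.0383 = 6.3249 days

6.3249 days


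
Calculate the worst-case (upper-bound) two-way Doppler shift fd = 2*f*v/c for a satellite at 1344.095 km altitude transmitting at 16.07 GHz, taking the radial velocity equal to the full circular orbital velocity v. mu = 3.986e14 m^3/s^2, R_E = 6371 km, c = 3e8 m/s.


r = 7.715095e+06 m
v = sqrt(mu/r) = 7187.8335 m/s (worst-case radial velocity)
f = 16.07 GHz = 1.607e+10 Hz
fd = 2*f*v/c = 2*1.607e+10*7187.8335/3.0e+08
fd = 770056.5616 Hz

770056.5616 Hz


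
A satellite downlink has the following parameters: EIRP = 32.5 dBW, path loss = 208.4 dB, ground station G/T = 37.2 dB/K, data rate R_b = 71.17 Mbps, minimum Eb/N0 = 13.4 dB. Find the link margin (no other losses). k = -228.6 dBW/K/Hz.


C/N0 = EIRP - FSPL + G/T - k = 32.5 - 208.4 + 37.2 - (-228.6)
C/N0 = 89.9000 dB-Hz
R_b = 71.17 Mbps = 7.117e+07 bps -> 10*log10(R_b) = 78.5230 dB-Hz
Eb/N0 = C/N0 - 10*log10(R_b) = 89.9000 - 78.5230 = 11.3770 dB
Margin = Eb/N0 - Eb/N0_req = 11.3770 - 13.4 = -2.0230 dB (negative margin: link does not close)

-2.0230 dB


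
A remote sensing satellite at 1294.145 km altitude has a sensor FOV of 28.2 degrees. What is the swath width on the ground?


FOV = 28.2 deg = 0.4921828 rad
swath = 2 * alt * tan(FOV/2) = 2 * 1294.145 * tan(0.2460914)
swath = 2 * 1294.145 * 0.2511826
swath = 650.1335 km

650.1335 km


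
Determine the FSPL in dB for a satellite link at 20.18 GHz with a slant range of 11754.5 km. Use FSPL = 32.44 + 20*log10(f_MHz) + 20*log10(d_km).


f = 20.18 GHz = 20180.0000 MHz
d = 11754.5 km
FSPL = 32.44 + 20*log10(20180.0000) + 20*log10(11754.5)
FSPL = 32.44 + 86.0984 + 81.4041
FSPL = 199.9425 dB

199.9425 dB


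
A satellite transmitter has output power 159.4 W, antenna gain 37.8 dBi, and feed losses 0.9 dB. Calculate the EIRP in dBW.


Pt = 159.4 W = 22.0249 dBW
EIRP = Pt_dBW + Gt - losses = 22.0249 + 37.8 - 0.9 = 58.9249 dBW

58.9249 dBW


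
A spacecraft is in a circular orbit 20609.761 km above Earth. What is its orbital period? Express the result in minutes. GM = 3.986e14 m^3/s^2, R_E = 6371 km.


r = 26980.7610 km = 2.6980761e+07 m
T = 2*pi*sqrt(r^3/mu) = 2*pi*sqrt(1.9640954e+22 / 3.986e14)
T = 44105.4760 s = 735.0913 min

735.0913 minutes


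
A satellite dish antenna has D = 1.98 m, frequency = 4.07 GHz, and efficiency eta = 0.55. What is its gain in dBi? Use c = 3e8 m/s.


lambda = c/f = 3e8 / 4.07e+09 = 0.07371007 m
G = eta*(pi*D/lambda)^2 = 0.55*(pi*1.98/0.07371007)^2
G = 3916.8697 (linear)
G = 10*log10(3916.8697) = 35.9294 dBi

35.9294 dBi


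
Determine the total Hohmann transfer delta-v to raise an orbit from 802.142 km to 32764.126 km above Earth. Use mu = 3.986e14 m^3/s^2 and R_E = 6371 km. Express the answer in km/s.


r1 = 7173.1420 km = 7.173142e+06 m
r2 = 39135.1260 km = 3.9135126e+07 m
dv1 = sqrt(mu/r1)*(sqrt(2*r2/(r1+r2)) - 1) = 2236.9009 m/s
dv2 = sqrt(mu/r2)*(1 - sqrt(2*r1/(r1+r2))) = 1415.0912 m/s
total dv = |dv1| + |dv2| = 2236.9009 + 1415.0912 = 3651.9921 m/s = 3.6520 km/s

3.6520 km/s


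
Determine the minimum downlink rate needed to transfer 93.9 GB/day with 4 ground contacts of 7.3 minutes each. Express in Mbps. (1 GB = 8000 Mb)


total contact time = 4 * 7.3 * 60 = 1752.0000 s
data = 93.9 GB = 751200.0000 Mb
rate = 751200.0000 / 1752.0000 = 428.7671 Mbps

428.7671 Mbps


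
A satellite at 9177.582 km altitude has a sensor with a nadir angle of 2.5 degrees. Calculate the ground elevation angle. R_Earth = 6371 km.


r = R_E + alt = 15548.5820 km
Law of sines in the satellite / Earth-center / ground-point triangle:
  sin(nadir)/R_E = sin(90 + el)/r  =>  cos(el) = (r/R_E)*sin(nadir)
cos(el) = (15548.5820 / 6371.0000) * sin(2.5 deg) = 0.1064542
el = arccos(0.1064542) = 83.8890 deg
(Earth-central angle = 90 - nadir - el = 3.6110 deg)

83.8890 degrees


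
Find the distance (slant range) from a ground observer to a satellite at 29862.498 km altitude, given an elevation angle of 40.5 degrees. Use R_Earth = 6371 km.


h = 29862.498 km, el = 40.5 deg
d = -R_E*sin(el) + sqrt((R_E*sin(el))^2 + 2*R_E*h + h^2)
d = -6371.0000*sin(0.7068583) + sqrt((6371.0000*0.649448)^2 + 2*6371.0000*29862.498 + 29862.498^2)
d = 31770.5375 km

31770.5375 km


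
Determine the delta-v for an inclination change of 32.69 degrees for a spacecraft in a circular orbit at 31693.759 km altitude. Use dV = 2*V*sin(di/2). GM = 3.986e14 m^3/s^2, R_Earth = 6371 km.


r = 38064.7590 km = 3.8064759e+07 m
V = sqrt(mu/r) = 3235.9895 m/s
di = 32.69 deg = 0.5705481 rad
dV = 2*V*sin(di/2) = 2*3235.9895*sin(0.2852741)
dV = 1821.3473 m/s = 1.8213 km/s

1.8213 km/s


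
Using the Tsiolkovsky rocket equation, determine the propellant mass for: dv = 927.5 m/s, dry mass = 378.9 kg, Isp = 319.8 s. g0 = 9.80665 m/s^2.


ve = Isp * g0 = 319.8 * 9.80665 = 3136.166670 m/s
mass ratio = exp(dv/ve) = exp(927.5/3136.166670) = 1.34412496
m_prop = m_dry * (mr - 1) = 378.9 * (1.34412496 - 1)
m_prop = 130.3889 kg

130.3889 kg


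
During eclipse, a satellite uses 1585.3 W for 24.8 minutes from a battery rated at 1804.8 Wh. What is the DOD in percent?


E_used = P * t / 60 = 1585.3 * 24.8 / 60 = 655.2573 Wh
DOD = E_used / E_total * 100 = 655.2573 / 1804.8 * 100
DOD = 36.3064 %

36.3064 %


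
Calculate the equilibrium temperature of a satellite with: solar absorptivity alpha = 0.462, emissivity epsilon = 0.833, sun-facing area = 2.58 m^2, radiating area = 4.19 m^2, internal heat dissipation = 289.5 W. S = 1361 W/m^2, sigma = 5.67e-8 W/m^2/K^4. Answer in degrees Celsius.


Numerator = alpha*S*A_sun + Q_int = 0.462*1361*2.58 + 289.5 = 1911.7576 W
Denominator = eps*sigma*A_rad = 0.833*5.67e-8*4.19 = 1.9789831e-07 W/K^4
T^4 = 9.6603027e+09 K^4
T = 313.5073 K = 40.3573 C

40.3573 degrees Celsius


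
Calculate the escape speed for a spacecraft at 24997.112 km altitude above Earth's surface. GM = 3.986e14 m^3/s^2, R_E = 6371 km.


r = 6371.0 + 24997.112 = 31368.1120 km = 3.1368112e+07 m
v_esc = sqrt(2*mu/r) = sqrt(2*3.986e14 / 3.1368112e+07)
v_esc = 5041.2642 m/s = 5.0413 km/s

5.0413 km/s


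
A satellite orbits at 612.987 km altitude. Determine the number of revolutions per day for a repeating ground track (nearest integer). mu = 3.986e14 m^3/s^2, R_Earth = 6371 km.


r = 6.983987e+06 m
T = 2*pi*sqrt(r^3/mu) = 5808.5316 s = 96.8089 min
revs/day = 1440 / 96.8089 = 14.8747
Rounded: 15 revolutions per day

15 revolutions per day


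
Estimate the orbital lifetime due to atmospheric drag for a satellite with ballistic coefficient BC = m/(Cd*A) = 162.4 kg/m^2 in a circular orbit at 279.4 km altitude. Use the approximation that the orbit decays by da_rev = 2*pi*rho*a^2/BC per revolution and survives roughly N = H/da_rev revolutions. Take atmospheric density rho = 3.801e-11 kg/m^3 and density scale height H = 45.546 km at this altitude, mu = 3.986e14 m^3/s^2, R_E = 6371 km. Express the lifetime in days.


a = R_E + alt = 6650.4000 km = 6.6504e+06 m
da_rev = 2*pi*rho*a^2/BC = 2*pi*3.801e-11*(6.6504e+06)^2/162.4 = 65.041006 m per revolution
N = H/da_rev = 45546.0000 m / 65.041006 m = 700.2659 revolutions
P = 2*pi*sqrt(a^3/mu) = 5397.3785 s
lifetime = N*P = 700.2659 * 5397.3785 = 3.7796002e+06 s = 43.7454 days

43.7454 days


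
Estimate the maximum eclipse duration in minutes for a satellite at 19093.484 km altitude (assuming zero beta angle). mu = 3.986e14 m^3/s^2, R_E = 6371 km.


r = 25464.4840 km
T = 674.0037 min
Eclipse fraction = arcsin(R_E/r)/pi = arcsin(6371.0000/25464.4840)/pi
= arcsin(0.2501916)/pi = 0.08049361
Eclipse duration = 0.08049361 * 674.0037 = 54.2530 min

54.2530 minutes


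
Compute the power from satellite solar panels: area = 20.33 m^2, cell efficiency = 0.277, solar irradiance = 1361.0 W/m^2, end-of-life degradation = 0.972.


P = area * eta * S * degradation
P = 20.33 * 0.277 * 1361.0 * 0.972
P = 7449.7472 W

7449.7472 W


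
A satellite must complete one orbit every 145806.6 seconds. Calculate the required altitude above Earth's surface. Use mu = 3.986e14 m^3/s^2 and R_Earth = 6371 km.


T = 145806.6 s
r = (mu*T^2/(4*pi^2))^(1/3) = (3.986e14 * 145806.6^2 / (4*pi^2))^(1/3)
r = 5.9874786e+07 m = 59874.7860 km
alt = r - R_E = 59874.7860 - 6371 = 53503.7860 km

53503.7860 km


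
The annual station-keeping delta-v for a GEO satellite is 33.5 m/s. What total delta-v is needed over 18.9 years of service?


dV = rate * years = 33.5 * 18.9
dV = 633.1500 m/s

633.1500 m/s


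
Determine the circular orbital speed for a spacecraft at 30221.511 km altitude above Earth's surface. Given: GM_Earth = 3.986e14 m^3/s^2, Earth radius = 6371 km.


r = R_E + alt = 6371.0 + 30221.511 = 36592.5110 km = 3.6592511e+07 m
v = sqrt(mu/r) = sqrt(3.986e14 / 3.6592511e+07) = 3300.4453 m/s = 3.3004 km/s

3.3004 km/s


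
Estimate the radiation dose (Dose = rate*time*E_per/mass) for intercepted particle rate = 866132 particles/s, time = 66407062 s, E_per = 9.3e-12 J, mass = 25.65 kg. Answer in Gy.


Total energy deposited = rate * time * E_per
  = 866132 * 66407062 * 9.3e-12 = 534.9107 J
Dose = E_total / mass = 534.9107 / 25.65
Dose = 20.8542 Gy

20.8542 Gy


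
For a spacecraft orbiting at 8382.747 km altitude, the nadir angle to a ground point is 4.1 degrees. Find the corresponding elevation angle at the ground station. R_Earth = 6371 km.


r = R_E + alt = 14753.7470 km
Law of sines in the satellite / Earth-center / ground-point triangle:
  sin(nadir)/R_E = sin(90 + el)/r  =>  cos(el) = (r/R_E)*sin(nadir)
cos(el) = (14753.7470 / 6371.0000) * sin(4.1 deg) = 0.1655714
el = arccos(0.1655714) = 80.4696 deg
(Earth-central angle = 90 - nadir - el = 5.4304 deg)

80.4696 degrees


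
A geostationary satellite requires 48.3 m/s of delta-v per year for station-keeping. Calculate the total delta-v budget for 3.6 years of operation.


dV = rate * years = 48.3 * 3.6
dV = 173.8800 m/s

173.8800 m/s


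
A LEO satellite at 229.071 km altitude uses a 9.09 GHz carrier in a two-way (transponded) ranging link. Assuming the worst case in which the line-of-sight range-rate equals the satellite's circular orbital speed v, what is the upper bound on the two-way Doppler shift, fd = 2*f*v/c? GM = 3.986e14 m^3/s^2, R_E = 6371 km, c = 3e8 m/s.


r = 6.600071e+06 m
v = sqrt(mu/r) = 7771.3120 m/s (worst-case radial velocity)
f = 9.09 GHz = 9.09e+09 Hz
fd = 2*f*v/c = 2*9.09e+09*7771.3120/3.0e+08
fd = 470941.5053 Hz

470941.5053 Hz


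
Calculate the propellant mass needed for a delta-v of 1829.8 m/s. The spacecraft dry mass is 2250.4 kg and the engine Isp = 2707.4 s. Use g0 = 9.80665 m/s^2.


ve = Isp * g0 = 2707.4 * 9.80665 = 26550.524210 m/s
mass ratio = exp(dv/ve) = exp(1829.8/26550.524210) = 1.07134799
m_prop = m_dry * (mr - 1) = 2250.4 * (1.07134799 - 1)
m_prop = 160.5615 kg

160.5615 kg


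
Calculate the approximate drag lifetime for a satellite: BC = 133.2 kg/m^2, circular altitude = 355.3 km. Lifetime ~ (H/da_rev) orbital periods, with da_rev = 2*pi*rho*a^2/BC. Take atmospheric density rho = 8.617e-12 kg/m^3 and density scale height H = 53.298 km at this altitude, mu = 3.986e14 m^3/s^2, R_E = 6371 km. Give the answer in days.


a = R_E + alt = 6726.3000 km = 6.7263e+06 m
da_rev = 2*pi*rho*a^2/BC = 2*pi*8.617e-12*(6.7263e+06)^2/133.2 = 18.390105 m per revolution
N = H/da_rev = 53298.0000 m / 18.390105 m = 2898.1890 revolutions
P = 2*pi*sqrt(a^3/mu) = 5490.0408 s
lifetime = N*P = 2898.1890 * 5490.0408 = 1.5911176e+07 s = 184.1571 days

184.1571 days


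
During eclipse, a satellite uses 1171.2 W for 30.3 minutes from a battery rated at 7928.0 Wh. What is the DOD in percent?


E_used = P * t / 60 = 1171.2 * 30.3 / 60 = 591.4560 Wh
DOD = E_used / E_total * 100 = 591.4560 / 7928.0 * 100
DOD = 7.4603 %

7.4603 %


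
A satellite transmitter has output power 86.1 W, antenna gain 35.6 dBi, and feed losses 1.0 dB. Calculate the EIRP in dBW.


Pt = 86.1 W = 19.3500 dBW
EIRP = Pt_dBW + Gt - losses = 19.3500 + 35.6 - 1.0 = 53.9500 dBW

53.9500 dBW


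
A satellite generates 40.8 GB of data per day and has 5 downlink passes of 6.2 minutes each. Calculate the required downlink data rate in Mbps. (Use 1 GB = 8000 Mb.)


total contact time = 5 * 6.2 * 60 = 1860.0000 s
data = 40.8 GB = 326400.0000 Mb
rate = 326400.0000 / 1860.0000 = 175.4839 Mbps

175.4839 Mbps


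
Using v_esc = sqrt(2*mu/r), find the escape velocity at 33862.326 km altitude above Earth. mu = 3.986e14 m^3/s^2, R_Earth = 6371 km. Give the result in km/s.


r = 6371.0 + 33862.326 = 40233.3260 km = 4.0233326e+07 m
v_esc = sqrt(2*mu/r) = sqrt(2*3.986e14 / 4.0233326e+07)
v_esc = 4451.3391 m/s = 4.4513 km/s

4.4513 km/s
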